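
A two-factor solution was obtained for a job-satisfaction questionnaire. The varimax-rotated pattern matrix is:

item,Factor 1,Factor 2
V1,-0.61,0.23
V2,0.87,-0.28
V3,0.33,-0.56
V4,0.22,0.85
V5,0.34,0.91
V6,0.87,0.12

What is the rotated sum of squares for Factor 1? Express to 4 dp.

SS loadings for Factor 1 = (-0.61)² + 0.87² + 0.33² + 0.22² + 0.34² + 0.87² = 0.3721 + 0.7569 + 0.1089 + 0.0484 + 0.1156 + 0.7569 = 2.1588

2.1588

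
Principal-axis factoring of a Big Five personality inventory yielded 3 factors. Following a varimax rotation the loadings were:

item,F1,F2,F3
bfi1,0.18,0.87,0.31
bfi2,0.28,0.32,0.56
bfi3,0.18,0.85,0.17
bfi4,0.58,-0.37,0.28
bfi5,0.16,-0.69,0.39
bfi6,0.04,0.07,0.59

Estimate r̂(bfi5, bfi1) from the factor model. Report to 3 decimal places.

r̂ = Σ λ_i·λ_j across factors = (0.16)(0.18) + (-0.69)(0.87) + (0.39)(0.31)
  = +0.0288 -0.6003 +0.1209 = -0.4506

-0.451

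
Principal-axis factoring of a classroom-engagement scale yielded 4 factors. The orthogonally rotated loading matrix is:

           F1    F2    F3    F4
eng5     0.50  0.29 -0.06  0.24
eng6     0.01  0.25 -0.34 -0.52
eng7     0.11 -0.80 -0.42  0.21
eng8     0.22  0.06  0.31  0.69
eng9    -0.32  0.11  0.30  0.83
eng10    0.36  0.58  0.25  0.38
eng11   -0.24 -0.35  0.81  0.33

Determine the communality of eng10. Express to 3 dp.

h² = 0.36² + 0.58² + 0.25² + 0.38² = 0.1296 + 0.3364 + 0.0625 + 0.1444 = 0.6729

0.673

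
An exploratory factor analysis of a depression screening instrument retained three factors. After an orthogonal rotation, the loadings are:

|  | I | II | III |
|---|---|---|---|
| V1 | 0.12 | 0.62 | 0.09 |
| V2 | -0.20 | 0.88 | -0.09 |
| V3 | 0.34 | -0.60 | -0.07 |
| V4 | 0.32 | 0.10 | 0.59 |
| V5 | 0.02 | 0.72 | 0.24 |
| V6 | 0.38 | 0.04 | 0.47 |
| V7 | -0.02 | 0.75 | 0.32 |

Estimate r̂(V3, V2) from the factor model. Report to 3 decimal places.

r̂ = Σ λ_i·λ_j across factors = (0.34)(-0.20) + (-0.60)(0.88) + (-0.07)(-0.09)
  = -0.0680 -0.5280 +0.0063 = -0.5897

-0.590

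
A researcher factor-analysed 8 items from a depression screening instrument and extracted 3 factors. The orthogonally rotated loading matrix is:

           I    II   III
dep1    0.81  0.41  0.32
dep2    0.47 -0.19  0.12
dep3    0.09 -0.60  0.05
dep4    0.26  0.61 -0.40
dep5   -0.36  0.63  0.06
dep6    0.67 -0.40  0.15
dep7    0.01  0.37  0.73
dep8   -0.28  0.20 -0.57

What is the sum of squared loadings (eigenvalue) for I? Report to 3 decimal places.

1.610

SS loadings for I = 0.81² + 0.47² + 0.09² + 0.26² + (-0.36)² + 0.67² + 0.01² + (-0.28)² = 0.6561 + 0.2209 + 0.0081 + 0.0676 + 0.1296 + 0.4489 + 0.0001 + 0.0784 = 1.6097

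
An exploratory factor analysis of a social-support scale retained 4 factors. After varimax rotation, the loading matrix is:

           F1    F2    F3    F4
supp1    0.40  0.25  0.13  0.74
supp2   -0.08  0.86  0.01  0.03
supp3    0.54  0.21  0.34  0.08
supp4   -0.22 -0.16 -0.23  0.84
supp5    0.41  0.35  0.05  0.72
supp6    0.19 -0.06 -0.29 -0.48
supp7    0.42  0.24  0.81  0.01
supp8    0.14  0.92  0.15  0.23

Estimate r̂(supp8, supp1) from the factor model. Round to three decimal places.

0.476

r̂ = Σ λ_i·λ_j across factors = (0.14)(0.40) + (0.92)(0.25) + (0.15)(0.13) + (0.23)(0.74)
  = +0.0560 +0.2300 +0.0195 +0.1702 = 0.4757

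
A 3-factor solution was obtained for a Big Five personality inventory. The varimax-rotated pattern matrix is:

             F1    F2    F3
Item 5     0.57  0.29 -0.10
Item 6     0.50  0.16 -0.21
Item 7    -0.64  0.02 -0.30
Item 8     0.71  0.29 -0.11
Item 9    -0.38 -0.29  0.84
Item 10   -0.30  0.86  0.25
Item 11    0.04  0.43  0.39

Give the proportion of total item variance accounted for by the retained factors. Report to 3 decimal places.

SS loadings by factor: 1.7246, 1.2028, 1.0764; total = 4.0038.
Total variance with 7 standardized items is 7, so the solution explains 4.0038/7 = 0.5720.

0.572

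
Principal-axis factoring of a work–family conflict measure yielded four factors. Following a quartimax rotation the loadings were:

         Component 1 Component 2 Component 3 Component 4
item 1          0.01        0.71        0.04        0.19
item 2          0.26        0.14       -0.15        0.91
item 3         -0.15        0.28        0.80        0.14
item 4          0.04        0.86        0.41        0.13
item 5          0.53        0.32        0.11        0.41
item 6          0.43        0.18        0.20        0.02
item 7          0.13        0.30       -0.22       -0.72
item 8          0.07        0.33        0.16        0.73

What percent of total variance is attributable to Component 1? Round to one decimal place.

7.2%

SS loadings for Component 1 = 0.01² + 0.26² + (-0.15)² + 0.04² + 0.53² + 0.43² + 0.13² + 0.07² = 0.5794
With 8 standardized items, total variance = 8. Proportion = 0.5794/8 = 0.0724 → 7.24%.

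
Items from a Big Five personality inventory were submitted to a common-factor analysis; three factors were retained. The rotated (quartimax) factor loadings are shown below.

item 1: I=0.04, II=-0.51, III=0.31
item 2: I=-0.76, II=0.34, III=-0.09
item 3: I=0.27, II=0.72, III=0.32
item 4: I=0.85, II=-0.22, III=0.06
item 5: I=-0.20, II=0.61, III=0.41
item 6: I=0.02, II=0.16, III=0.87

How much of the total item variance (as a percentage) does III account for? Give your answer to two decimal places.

SS loadings for III = 0.31² + (-0.09)² + 0.32² + 0.06² + 0.41² + 0.87² = 1.1352
With 6 standardized items, total variance = 6. Proportion = 1.1352/6 = 0.1892 → 18.92%.

18.92%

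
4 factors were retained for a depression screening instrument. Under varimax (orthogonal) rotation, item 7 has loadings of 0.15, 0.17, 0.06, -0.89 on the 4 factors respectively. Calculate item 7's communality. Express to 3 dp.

h² = 0.15² + 0.17² + 0.06² + (-0.89)² = 0.0225 + 0.0289 + 0.0036 + 0.7921 = 0.8471

0.847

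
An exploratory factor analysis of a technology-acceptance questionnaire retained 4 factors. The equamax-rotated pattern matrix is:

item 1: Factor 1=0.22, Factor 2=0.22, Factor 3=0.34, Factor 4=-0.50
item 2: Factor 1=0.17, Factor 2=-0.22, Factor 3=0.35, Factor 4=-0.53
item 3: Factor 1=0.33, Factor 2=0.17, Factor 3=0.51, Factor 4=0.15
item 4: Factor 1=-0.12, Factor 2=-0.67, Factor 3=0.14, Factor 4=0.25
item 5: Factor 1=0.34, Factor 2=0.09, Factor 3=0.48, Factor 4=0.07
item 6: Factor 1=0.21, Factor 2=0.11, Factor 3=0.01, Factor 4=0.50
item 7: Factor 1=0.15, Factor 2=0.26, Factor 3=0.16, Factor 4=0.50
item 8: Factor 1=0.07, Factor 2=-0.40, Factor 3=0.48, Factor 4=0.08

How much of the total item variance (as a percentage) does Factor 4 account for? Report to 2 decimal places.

14.09%

SS loadings for Factor 4 = (-0.50)² + (-0.53)² + 0.15² + 0.25² + 0.07² + 0.50² + 0.50² + 0.08² = 1.1272
With 8 standardized items, total variance = 8. Proportion = 1.1272/8 = 0.1409 → 14.09%.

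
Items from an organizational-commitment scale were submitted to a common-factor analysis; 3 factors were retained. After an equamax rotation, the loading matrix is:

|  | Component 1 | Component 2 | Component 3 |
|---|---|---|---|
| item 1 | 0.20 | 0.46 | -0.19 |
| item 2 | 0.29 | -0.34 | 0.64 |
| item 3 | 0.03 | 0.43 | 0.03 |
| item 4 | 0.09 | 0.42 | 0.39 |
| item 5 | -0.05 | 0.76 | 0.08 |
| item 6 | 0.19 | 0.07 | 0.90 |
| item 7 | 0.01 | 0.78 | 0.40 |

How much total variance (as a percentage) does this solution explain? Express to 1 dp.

SS loadings by factor: 0.1718, 1.8794, 1.5751; total = 3.6263.
Total variance with 7 standardized items is 7, so the solution explains 3.6263/7 = 0.5180 = 51.80%.

51.8%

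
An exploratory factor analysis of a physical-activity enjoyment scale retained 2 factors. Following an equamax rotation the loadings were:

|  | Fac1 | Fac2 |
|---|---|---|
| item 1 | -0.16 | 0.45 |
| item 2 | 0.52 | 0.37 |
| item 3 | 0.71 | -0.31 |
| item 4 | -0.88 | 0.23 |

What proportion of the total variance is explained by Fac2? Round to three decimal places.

SS loadings for Fac2 = 0.45² + 0.37² + (-0.31)² + 0.23² = 0.4884
Proportion of variance = 0.4884 / 4 = 0.1221.

0.122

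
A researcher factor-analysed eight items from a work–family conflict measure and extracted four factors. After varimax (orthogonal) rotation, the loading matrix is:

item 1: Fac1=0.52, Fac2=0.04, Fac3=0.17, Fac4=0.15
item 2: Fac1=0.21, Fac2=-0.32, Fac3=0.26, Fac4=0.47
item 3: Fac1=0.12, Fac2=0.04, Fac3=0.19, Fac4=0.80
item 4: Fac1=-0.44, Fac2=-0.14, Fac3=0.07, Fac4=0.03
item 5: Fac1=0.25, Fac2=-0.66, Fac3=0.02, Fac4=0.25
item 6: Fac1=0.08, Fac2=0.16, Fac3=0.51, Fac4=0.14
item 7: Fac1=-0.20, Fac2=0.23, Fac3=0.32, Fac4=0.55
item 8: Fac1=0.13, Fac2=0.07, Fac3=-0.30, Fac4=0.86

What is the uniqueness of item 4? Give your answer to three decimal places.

0.781

h² = (-0.44)² + (-0.14)² + 0.07² + 0.03² = 0.1936 + 0.0196 + 0.0049 + 0.0009 = 0.2190
Uniqueness u² = 1 − h² = 1 − 0.2190 = 0.7810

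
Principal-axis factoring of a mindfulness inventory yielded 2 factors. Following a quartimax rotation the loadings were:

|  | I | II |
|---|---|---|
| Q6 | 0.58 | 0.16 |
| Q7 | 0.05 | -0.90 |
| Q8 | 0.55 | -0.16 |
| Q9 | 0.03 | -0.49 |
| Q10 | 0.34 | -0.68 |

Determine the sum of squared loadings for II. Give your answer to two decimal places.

SS loadings for II = 0.16² + (-0.90)² + (-0.16)² + (-0.49)² + (-0.68)² = 0.0256 + 0.8100 + 0.0256 + 0.2401 + 0.4624 = 1.5637

1.56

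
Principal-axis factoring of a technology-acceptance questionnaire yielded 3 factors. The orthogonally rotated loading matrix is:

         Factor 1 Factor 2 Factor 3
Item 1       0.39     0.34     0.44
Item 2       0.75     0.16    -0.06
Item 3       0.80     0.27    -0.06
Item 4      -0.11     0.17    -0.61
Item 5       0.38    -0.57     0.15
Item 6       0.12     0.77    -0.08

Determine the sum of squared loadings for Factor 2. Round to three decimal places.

1.161

SS loadings for Factor 2 = 0.34² + 0.16² + 0.27² + 0.17² + (-0.57)² + 0.77² = 0.1156 + 0.0256 + 0.0729 + 0.0289 + 0.3249 + 0.5929 = 1.1608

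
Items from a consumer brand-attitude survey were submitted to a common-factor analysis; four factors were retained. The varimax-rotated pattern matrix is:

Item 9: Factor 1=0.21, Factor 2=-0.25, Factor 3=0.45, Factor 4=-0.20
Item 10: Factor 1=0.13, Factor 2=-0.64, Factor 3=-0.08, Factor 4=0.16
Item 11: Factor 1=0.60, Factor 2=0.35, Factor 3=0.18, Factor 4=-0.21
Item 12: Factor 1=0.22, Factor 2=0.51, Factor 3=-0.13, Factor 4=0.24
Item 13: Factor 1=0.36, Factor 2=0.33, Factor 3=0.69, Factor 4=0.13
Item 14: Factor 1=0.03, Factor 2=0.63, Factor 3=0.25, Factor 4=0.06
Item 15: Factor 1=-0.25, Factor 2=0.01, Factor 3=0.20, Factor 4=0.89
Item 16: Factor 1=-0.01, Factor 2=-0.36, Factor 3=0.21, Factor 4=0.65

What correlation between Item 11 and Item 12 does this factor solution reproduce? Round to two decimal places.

r̂ = Σ λ_i·λ_j across factors = (0.60)(0.22) + (0.35)(0.51) + (0.18)(-0.13) + (-0.21)(0.24)
  = +0.1320 +0.1785 -0.0234 -0.0504 = 0.2367

0.24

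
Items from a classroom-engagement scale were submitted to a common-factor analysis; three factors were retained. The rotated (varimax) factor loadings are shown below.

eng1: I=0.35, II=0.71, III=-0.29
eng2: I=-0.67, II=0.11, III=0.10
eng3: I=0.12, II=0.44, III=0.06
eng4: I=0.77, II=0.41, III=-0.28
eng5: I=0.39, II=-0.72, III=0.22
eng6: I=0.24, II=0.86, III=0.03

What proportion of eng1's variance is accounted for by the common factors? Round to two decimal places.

0.71

h² = 0.35² + 0.71² + (-0.29)² = 0.1225 + 0.5041 + 0.0841 = 0.7107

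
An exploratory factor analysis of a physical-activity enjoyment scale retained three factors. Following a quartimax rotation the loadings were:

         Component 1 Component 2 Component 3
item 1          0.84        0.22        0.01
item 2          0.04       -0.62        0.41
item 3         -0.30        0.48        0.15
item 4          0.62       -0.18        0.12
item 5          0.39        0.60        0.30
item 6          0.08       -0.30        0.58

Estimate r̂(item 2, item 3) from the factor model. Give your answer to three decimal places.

-0.248

r̂ = Σ λ_i·λ_j across factors = (0.04)(-0.30) + (-0.62)(0.48) + (0.41)(0.15)
  = -0.0120 -0.2976 +0.0615 = -0.2481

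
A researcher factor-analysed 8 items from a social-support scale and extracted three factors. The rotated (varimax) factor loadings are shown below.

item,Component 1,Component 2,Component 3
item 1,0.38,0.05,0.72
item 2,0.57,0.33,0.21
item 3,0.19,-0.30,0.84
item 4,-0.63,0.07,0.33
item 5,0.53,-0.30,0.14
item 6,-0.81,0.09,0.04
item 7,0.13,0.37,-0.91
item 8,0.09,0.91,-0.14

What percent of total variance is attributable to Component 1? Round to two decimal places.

SS loadings for Component 1 = 0.38² + 0.57² + 0.19² + (-0.63)² + 0.53² + (-0.81)² + 0.13² + 0.09² = 1.8643
With 8 standardized items, total variance = 8. Proportion = 1.8643/8 = 0.2330 → 23.30%.

23.30%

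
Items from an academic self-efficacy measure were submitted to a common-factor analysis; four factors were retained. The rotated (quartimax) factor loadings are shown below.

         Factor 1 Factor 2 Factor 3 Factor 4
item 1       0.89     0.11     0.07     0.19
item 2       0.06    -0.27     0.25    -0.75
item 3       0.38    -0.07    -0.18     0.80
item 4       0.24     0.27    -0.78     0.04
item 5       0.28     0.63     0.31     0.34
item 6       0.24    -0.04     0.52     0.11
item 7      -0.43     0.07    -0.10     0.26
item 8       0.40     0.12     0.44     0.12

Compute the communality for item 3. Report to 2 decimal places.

h² = 0.38² + (-0.07)² + (-0.18)² + 0.80² = 0.1444 + 0.0049 + 0.0324 + 0.6400 = 0.8217

0.82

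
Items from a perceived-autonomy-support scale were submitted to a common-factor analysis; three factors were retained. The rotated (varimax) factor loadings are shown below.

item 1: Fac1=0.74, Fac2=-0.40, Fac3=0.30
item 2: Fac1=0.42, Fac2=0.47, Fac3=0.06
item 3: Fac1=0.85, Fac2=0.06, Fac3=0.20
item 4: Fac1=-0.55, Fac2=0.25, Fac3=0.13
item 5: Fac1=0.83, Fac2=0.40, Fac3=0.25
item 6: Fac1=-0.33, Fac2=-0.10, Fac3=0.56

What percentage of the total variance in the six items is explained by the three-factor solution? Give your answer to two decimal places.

61.51%

SS loadings by factor: 2.5468, 0.6170, 0.5266; total = 3.6904.
Total variance with 6 standardized items is 6, so the solution explains 3.6904/6 = 0.6151 = 61.51%.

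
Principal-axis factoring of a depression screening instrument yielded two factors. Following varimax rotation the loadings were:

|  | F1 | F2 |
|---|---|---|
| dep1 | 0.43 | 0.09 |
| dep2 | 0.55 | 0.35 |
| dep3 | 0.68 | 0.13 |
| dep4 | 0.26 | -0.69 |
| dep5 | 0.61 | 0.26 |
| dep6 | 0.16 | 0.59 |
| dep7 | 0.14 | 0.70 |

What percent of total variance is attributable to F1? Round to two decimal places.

SS loadings for F1 = 0.43² + 0.55² + 0.68² + 0.26² + 0.61² + 0.16² + 0.14² = 1.4347
With 7 standardized items, total variance = 7. Proportion = 1.4347/7 = 0.2050 → 20.50%.

20.50%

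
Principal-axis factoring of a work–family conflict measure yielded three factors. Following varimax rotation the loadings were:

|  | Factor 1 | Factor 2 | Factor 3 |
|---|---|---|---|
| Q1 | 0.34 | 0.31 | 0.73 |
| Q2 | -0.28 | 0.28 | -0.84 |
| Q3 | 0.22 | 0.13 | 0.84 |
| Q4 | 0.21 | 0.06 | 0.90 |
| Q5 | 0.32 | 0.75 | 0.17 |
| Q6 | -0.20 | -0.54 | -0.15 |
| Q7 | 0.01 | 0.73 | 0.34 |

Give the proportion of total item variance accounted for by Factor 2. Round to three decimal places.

SS loadings for Factor 2 = 0.31² + 0.28² + 0.13² + 0.06² + 0.75² + (-0.54)² + 0.73² = 1.5820
Proportion of variance = 1.5820 / 7 = 0.2260.

0.226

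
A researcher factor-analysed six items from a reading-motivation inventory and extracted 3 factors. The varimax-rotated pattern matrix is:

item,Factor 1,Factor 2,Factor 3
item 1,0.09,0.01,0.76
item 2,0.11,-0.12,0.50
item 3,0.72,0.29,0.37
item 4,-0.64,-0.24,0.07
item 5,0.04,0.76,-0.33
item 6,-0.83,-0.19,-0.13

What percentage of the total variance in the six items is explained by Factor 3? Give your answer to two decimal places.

SS loadings for Factor 3 = 0.76² + 0.50² + 0.37² + 0.07² + (-0.33)² + (-0.13)² = 1.0952
With 6 standardized items, total variance = 6. Proportion = 1.0952/6 = 0.1825 → 18.25%.

18.25%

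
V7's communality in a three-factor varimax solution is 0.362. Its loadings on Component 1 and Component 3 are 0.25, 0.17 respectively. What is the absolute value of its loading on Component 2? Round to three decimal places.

0.520

Under orthogonal rotation h² = Σλ², so λ_Component 2² = h² − (0.0914) = 0.362 − 0.0914 = 0.2706.
|λ| = √0.2706 = 0.5202.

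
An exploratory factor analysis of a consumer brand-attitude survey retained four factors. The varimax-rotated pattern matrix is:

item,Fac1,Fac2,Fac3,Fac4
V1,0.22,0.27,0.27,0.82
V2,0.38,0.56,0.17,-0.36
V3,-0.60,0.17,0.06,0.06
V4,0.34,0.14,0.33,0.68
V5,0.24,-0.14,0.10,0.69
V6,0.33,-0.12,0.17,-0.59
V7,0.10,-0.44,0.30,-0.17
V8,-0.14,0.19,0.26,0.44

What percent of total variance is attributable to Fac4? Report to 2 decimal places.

28.93%

SS loadings for Fac4 = 0.82² + (-0.36)² + 0.06² + 0.68² + 0.69² + (-0.59)² + (-0.17)² + 0.44² = 2.3147
With 8 standardized items, total variance = 8. Proportion = 2.3147/8 = 0.2893 → 28.93%.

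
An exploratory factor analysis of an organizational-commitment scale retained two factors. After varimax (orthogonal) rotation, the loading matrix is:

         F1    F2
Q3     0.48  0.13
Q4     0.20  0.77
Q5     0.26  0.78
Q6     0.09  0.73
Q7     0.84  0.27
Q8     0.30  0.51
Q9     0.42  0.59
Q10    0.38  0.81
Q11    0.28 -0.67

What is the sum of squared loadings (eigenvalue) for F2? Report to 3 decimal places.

SS loadings for F2 = 0.13² + 0.77² + 0.78² + 0.73² + 0.27² + 0.51² + 0.59² + 0.81² + (-0.67)² = 0.0169 + 0.5929 + 0.6084 + 0.5329 + 0.0729 + 0.2601 + 0.3481 + 0.6561 + 0.4489 = 3.5372

3.537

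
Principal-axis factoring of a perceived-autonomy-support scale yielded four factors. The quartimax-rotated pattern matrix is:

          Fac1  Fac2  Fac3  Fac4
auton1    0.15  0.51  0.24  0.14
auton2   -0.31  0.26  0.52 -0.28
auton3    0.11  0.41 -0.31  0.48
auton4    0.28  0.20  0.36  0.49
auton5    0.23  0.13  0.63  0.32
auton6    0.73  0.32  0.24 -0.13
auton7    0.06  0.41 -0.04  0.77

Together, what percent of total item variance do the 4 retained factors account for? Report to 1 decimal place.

Communalities: 0.3598, 0.5125, 0.5067, 0.4881, 0.5691, 0.7098, 0.7662; Σh² = 3.9122.
Total variance with 7 standardized items is 7, so the solution explains 3.9122/7 = 0.5589 = 55.89%.

55.9%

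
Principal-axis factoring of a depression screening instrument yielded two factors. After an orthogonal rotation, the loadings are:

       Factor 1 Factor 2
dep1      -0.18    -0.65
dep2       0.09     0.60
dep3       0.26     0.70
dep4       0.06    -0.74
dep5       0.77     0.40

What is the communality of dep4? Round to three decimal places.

0.551

h² = 0.06² + (-0.74)² = 0.0036 + 0.5476 = 0.5512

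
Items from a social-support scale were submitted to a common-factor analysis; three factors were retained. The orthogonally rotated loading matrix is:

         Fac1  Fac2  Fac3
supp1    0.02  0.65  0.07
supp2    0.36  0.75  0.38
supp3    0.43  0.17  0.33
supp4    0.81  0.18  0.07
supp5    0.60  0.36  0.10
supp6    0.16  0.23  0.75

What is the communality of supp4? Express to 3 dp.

h² = 0.81² + 0.18² + 0.07² = 0.6561 + 0.0324 + 0.0049 = 0.6934

0.693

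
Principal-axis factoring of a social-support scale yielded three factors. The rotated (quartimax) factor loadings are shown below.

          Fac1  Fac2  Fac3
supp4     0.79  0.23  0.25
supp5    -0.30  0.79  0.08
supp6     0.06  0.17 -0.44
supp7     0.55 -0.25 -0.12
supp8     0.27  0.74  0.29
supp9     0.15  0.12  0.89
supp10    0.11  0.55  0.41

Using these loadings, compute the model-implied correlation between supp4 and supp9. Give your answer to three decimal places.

0.369

r̂ = Σ λ_i·λ_j across factors = (0.79)(0.15) + (0.23)(0.12) + (0.25)(0.89)
  = +0.1185 +0.0276 +0.2225 = 0.3686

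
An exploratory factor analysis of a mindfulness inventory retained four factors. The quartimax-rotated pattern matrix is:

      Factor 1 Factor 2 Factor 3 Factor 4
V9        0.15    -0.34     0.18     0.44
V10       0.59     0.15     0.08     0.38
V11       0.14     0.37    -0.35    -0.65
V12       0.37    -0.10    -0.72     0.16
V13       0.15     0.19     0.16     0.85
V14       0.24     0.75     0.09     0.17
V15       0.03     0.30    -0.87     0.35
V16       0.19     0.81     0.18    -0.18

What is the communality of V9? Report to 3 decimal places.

0.364

h² = 0.15² + (-0.34)² + 0.18² + 0.44² = 0.0225 + 0.1156 + 0.0324 + 0.1936 = 0.3641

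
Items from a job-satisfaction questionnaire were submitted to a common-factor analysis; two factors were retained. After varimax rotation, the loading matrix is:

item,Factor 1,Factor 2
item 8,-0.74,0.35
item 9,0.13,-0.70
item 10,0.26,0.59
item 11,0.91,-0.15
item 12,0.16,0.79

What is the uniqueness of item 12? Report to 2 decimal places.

h² = 0.16² + 0.79² = 0.0256 + 0.6241 = 0.6497
Uniqueness u² = 1 − h² = 1 − 0.6497 = 0.3503

0.35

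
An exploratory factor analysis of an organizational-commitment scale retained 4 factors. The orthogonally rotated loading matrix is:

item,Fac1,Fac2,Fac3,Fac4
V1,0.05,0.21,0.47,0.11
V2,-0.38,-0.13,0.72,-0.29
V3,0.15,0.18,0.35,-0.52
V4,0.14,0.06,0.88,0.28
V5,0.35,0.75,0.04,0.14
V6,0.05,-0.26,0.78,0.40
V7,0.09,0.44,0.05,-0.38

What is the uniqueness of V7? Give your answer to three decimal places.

h² = 0.09² + 0.44² + 0.05² + (-0.38)² = 0.0081 + 0.1936 + 0.0025 + 0.1444 = 0.3486
Uniqueness u² = 1 − h² = 1 − 0.3486 = 0.6514

0.651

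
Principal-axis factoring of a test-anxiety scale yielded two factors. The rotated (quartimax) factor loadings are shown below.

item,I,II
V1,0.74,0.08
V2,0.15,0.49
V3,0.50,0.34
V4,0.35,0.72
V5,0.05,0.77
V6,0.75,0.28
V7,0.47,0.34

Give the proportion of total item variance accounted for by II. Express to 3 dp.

SS loadings for II = 0.08² + 0.49² + 0.34² + 0.72² + 0.77² + 0.28² + 0.34² = 1.6674
Proportion of variance = 1.6674 / 7 = 0.2382.

0.238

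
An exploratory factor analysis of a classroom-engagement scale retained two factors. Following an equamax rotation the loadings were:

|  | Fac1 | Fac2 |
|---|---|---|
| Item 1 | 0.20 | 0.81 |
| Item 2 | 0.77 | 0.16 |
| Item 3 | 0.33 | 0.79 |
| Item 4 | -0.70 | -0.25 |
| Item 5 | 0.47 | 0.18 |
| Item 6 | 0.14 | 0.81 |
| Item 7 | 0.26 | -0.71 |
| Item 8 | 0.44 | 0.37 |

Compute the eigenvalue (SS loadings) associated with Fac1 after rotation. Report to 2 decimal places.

1.73

SS loadings for Fac1 = 0.20² + 0.77² + 0.33² + (-0.70)² + 0.47² + 0.14² + 0.26² + 0.44² = 0.0400 + 0.5929 + 0.1089 + 0.4900 + 0.2209 + 0.0196 + 0.0676 + 0.1936 = 1.7335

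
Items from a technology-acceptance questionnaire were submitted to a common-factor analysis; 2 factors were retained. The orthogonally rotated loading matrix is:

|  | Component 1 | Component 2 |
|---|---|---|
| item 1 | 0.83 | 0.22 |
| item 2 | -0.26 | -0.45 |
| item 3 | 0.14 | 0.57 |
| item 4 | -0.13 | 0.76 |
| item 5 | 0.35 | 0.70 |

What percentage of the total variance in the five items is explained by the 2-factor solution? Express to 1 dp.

SS loadings by factor: 0.9155, 1.6434; total = 2.5589.
Total variance with 5 standardized items is 5, so the solution explains 2.5589/5 = 0.5118 = 51.18%.

51.2%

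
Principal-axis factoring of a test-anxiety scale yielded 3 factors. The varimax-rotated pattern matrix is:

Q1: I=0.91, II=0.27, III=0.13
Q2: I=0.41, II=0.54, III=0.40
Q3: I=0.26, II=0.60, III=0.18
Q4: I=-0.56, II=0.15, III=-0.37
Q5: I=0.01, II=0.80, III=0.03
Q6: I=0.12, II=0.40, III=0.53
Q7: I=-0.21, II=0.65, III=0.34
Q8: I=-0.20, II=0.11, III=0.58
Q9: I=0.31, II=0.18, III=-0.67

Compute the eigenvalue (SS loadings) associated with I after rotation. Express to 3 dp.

1.572

SS loadings for I = 0.91² + 0.41² + 0.26² + (-0.56)² + 0.01² + 0.12² + (-0.21)² + (-0.20)² + 0.31² = 0.8281 + 0.1681 + 0.0676 + 0.3136 + 0.0001 + 0.0144 + 0.0441 + 0.0400 + 0.0961 = 1.5721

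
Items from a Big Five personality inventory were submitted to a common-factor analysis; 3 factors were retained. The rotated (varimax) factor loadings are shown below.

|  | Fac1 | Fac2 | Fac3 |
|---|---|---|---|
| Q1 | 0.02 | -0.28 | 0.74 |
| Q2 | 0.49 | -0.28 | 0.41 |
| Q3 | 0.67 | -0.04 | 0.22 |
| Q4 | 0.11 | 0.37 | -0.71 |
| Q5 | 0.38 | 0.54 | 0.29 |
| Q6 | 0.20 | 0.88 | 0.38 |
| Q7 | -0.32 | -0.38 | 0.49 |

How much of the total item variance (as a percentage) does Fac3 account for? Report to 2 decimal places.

24.81%

SS loadings for Fac3 = 0.74² + 0.41² + 0.22² + (-0.71)² + 0.29² + 0.38² + 0.49² = 1.7368
With 7 standardized items, total variance = 7. Proportion = 1.7368/7 = 0.2481 → 24.81%.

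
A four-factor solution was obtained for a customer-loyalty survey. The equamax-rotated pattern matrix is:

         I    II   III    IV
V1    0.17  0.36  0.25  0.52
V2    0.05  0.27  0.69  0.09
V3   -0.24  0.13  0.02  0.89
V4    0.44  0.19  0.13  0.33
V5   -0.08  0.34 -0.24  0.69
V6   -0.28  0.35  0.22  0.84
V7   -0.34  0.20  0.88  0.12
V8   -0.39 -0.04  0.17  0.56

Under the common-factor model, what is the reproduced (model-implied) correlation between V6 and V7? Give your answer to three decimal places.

0.460

r̂ = Σ λ_i·λ_j across factors = (-0.28)(-0.34) + (0.35)(0.20) + (0.22)(0.88) + (0.84)(0.12)
  = +0.0952 +0.0700 +0.1936 +0.1008 = 0.4596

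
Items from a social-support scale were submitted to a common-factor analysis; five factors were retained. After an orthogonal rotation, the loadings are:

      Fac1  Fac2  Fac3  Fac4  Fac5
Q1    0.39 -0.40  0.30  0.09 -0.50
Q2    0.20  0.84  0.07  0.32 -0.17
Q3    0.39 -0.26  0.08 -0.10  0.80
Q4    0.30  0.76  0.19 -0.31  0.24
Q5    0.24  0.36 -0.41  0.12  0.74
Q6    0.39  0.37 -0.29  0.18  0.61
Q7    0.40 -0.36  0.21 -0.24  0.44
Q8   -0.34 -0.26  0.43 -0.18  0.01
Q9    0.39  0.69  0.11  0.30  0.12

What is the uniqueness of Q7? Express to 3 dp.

0.415

h² = 0.40² + (-0.36)² + 0.21² + (-0.24)² + 0.44² = 0.1600 + 0.1296 + 0.0441 + 0.0576 + 0.1936 = 0.5849
Uniqueness u² = 1 − h² = 1 − 0.5849 = 0.4151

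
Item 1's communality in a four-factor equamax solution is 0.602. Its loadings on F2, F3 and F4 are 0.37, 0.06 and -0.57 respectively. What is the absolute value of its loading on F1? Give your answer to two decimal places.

Under orthogonal rotation h² = Σλ², so λ_F1² = h² − (0.4654) = 0.602 − 0.4654 = 0.1366.
|λ| = √0.1366 = 0.3696.

0.37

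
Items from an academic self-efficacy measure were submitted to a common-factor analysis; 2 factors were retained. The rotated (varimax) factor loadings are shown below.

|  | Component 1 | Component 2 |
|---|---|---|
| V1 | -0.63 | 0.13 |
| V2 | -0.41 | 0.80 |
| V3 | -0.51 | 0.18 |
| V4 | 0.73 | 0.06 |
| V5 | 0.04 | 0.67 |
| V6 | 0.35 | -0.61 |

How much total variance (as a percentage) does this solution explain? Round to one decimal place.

49.9%

SS loadings by factor: 1.4821, 1.5139; total = 2.9960.
Total variance with 6 standardized items is 6, so the solution explains 2.9960/6 = 0.4993 = 49.93%.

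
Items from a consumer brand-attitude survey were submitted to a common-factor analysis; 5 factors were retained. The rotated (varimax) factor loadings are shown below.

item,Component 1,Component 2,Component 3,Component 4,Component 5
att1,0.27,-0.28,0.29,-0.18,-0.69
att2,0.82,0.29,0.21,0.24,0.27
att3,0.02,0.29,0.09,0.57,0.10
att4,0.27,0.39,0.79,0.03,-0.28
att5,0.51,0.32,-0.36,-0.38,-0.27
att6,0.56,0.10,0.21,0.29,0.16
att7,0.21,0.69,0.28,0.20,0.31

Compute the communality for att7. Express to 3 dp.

0.735

h² = 0.21² + 0.69² + 0.28² + 0.20² + 0.31² = 0.0441 + 0.4761 + 0.0784 + 0.0400 + 0.0961 = 0.7347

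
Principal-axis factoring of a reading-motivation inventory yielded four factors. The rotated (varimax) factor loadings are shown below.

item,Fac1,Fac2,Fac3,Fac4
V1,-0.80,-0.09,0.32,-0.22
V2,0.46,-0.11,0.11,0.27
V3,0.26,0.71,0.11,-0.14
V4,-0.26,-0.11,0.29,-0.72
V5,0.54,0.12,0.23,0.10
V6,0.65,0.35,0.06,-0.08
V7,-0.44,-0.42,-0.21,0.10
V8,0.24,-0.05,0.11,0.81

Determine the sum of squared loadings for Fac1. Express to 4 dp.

1.9521

SS loadings for Fac1 = (-0.80)² + 0.46² + 0.26² + (-0.26)² + 0.54² + 0.65² + (-0.44)² + 0.24² = 0.6400 + 0.2116 + 0.0676 + 0.0676 + 0.2916 + 0.4225 + 0.1936 + 0.0576 = 1.9521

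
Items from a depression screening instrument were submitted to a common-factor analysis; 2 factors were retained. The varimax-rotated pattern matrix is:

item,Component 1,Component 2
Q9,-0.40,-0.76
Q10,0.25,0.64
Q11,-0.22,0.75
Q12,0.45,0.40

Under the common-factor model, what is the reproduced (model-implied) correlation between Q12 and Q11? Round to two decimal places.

0.20

r̂ = Σ λ_i·λ_j across factors = (0.45)(-0.22) + (0.40)(0.75)
  = -0.0990 +0.3000 = 0.2010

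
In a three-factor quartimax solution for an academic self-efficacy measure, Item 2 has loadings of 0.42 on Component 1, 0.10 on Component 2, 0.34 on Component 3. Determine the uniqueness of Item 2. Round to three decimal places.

0.698

h² = 0.42² + 0.10² + 0.34² = 0.1764 + 0.0100 + 0.1156 = 0.3020
Uniqueness u² = 1 − h² = 1 − 0.3020 = 0.6980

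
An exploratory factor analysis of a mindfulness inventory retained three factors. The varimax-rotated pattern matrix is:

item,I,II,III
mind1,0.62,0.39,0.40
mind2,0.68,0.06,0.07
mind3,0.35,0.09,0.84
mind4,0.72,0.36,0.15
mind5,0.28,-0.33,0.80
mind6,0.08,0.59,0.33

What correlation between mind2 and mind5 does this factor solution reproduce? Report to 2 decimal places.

0.23

r̂ = Σ λ_i·λ_j across factors = (0.68)(0.28) + (0.06)(-0.33) + (0.07)(0.80)
  = +0.1904 -0.0198 +0.0560 = 0.2266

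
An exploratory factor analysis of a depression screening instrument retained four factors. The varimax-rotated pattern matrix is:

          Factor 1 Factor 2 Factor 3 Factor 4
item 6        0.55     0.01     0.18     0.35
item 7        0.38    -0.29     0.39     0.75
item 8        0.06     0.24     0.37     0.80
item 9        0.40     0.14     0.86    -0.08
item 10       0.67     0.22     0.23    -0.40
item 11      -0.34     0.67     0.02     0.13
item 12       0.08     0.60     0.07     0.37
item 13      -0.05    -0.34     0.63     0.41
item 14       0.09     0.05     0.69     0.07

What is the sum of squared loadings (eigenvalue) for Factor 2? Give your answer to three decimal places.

SS loadings for Factor 2 = 0.01² + (-0.29)² + 0.24² + 0.14² + 0.22² + 0.67² + 0.60² + (-0.34)² + 0.05² = 0.0001 + 0.0841 + 0.0576 + 0.0196 + 0.0484 + 0.4489 + 0.3600 + 0.1156 + 0.0025 = 1.1368

1.137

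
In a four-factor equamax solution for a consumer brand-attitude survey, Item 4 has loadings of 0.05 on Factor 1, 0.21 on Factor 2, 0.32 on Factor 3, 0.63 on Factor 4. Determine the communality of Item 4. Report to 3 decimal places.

0.546

h² = 0.05² + 0.21² + 0.32² + 0.63² = 0.0025 + 0.0441 + 0.1024 + 0.3969 = 0.5459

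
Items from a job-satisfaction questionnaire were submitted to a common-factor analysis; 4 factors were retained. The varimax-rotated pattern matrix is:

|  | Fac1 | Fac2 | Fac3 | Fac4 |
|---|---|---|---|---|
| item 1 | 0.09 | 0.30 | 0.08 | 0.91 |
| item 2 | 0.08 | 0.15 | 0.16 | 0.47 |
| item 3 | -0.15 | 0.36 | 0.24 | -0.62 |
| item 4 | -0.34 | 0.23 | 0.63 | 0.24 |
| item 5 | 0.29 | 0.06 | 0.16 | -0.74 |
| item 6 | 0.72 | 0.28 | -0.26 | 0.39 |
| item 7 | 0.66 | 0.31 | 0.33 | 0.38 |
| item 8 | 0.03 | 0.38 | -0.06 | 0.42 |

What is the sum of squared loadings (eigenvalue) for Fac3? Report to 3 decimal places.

0.692

SS loadings for Fac3 = 0.08² + 0.16² + 0.24² + 0.63² + 0.16² + (-0.26)² + 0.33² + (-0.06)² = 0.0064 + 0.0256 + 0.0576 + 0.3969 + 0.0256 + 0.0676 + 0.1089 + 0.0036 = 0.6922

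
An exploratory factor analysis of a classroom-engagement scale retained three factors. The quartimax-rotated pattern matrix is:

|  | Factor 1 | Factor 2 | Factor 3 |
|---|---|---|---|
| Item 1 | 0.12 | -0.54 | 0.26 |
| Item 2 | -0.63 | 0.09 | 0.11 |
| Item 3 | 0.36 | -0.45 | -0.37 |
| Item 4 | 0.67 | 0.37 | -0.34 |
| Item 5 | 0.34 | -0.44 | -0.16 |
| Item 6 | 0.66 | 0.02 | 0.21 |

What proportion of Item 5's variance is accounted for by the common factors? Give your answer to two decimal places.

h² = 0.34² + (-0.44)² + (-0.16)² = 0.1156 + 0.1936 + 0.0256 = 0.3348

0.33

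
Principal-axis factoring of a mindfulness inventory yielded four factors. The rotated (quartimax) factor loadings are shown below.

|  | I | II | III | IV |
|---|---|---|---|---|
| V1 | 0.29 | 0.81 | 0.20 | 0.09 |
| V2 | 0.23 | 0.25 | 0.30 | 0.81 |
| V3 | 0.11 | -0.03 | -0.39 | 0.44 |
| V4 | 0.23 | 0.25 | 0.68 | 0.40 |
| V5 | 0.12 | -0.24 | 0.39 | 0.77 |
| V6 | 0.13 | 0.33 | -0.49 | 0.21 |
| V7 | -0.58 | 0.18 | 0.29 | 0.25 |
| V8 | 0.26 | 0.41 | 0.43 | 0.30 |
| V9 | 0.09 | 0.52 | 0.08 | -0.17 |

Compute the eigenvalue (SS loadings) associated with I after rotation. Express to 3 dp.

SS loadings for I = 0.29² + 0.23² + 0.11² + 0.23² + 0.12² + 0.13² + (-0.58)² + 0.26² + 0.09² = 0.0841 + 0.0529 + 0.0121 + 0.0529 + 0.0144 + 0.0169 + 0.3364 + 0.0676 + 0.0081 = 0.6454

0.645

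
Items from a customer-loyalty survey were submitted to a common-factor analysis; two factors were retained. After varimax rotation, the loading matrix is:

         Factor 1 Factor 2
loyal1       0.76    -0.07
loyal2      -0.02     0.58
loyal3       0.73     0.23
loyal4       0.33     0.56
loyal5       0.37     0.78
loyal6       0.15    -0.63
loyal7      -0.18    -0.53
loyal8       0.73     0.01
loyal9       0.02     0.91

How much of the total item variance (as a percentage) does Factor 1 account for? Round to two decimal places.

21.61%

SS loadings for Factor 1 = 0.76² + (-0.02)² + 0.73² + 0.33² + 0.37² + 0.15² + (-0.18)² + 0.73² + 0.02² = 1.9449
With 9 standardized items, total variance = 9. Proportion = 1.9449/9 = 0.2161 → 21.61%.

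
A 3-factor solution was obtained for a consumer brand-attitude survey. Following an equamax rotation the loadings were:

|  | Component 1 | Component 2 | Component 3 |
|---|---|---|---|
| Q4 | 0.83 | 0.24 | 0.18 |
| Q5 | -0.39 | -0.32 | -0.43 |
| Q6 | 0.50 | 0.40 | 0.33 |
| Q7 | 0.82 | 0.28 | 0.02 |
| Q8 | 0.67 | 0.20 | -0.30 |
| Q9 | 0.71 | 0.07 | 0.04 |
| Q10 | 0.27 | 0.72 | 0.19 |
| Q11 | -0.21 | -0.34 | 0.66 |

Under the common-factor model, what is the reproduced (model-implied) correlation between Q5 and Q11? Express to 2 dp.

r̂ = Σ λ_i·λ_j across factors = (-0.39)(-0.21) + (-0.32)(-0.34) + (-0.43)(0.66)
  = +0.0819 +0.1088 -0.2838 = -0.0931

-0.09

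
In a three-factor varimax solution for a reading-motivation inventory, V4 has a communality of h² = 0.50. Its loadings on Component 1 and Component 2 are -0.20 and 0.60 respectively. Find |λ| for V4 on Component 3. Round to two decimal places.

0.32

Under orthogonal rotation h² = Σλ², so λ_Component 3² = h² − (0.4000) = 0.50 − 0.4000 = 0.1000.
|λ| = √0.1000 = 0.3162.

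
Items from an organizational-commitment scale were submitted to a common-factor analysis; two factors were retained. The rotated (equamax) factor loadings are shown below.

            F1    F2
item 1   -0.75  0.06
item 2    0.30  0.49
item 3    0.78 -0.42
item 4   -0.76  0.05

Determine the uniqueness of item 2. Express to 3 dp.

h² = 0.30² + 0.49² = 0.0900 + 0.2401 = 0.3301
Uniqueness u² = 1 − h² = 1 − 0.3301 = 0.6699

0.670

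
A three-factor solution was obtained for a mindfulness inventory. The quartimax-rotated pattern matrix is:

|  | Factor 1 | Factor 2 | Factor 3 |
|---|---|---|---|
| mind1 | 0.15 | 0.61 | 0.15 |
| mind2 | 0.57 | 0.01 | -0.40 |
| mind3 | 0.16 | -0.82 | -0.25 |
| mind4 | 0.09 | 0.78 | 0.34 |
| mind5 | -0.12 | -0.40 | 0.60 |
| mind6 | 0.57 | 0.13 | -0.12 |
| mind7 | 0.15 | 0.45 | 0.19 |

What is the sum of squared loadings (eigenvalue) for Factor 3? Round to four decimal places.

0.7711

SS loadings for Factor 3 = 0.15² + (-0.40)² + (-0.25)² + 0.34² + 0.60² + (-0.12)² + 0.19² = 0.0225 + 0.1600 + 0.0625 + 0.1156 + 0.3600 + 0.0144 + 0.0361 = 0.7711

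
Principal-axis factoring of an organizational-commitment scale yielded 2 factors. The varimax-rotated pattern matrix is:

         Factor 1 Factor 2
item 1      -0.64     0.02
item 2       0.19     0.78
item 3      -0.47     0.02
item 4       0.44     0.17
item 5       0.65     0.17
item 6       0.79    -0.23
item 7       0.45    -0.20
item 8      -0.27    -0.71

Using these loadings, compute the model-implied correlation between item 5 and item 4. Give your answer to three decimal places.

r̂ = Σ λ_i·λ_j across factors = (0.65)(0.44) + (0.17)(0.17)
  = +0.2860 +0.0289 = 0.3149

0.315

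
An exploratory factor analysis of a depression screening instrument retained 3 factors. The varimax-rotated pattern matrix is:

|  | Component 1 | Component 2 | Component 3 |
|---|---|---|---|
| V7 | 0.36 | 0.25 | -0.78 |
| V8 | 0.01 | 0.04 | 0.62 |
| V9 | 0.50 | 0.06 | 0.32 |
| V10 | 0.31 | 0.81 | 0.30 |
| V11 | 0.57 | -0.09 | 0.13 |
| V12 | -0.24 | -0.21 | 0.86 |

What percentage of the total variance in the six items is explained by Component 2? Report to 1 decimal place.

SS loadings for Component 2 = 0.25² + 0.04² + 0.06² + 0.81² + (-0.09)² + (-0.21)² = 0.7760
With 6 standardized items, total variance = 6. Proportion = 0.7760/6 = 0.1293 → 12.93%.

12.9%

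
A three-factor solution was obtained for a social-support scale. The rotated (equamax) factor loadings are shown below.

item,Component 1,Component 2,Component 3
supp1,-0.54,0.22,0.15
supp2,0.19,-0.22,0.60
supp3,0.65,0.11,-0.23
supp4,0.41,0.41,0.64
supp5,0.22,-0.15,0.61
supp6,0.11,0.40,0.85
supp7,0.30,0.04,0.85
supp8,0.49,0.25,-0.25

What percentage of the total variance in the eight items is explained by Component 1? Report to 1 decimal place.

16.4%

SS loadings for Component 1 = (-0.54)² + 0.19² + 0.65² + 0.41² + 0.22² + 0.11² + 0.30² + 0.49² = 1.3089
With 8 standardized items, total variance = 8. Proportion = 1.3089/8 = 0.1636 → 16.36%.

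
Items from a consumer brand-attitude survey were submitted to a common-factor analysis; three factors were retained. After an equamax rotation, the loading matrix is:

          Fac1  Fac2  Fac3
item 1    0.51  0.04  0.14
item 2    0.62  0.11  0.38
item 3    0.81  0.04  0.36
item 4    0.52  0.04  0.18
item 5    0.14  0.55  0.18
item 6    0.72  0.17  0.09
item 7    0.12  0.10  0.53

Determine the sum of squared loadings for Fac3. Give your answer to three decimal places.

SS loadings for Fac3 = 0.14² + 0.38² + 0.36² + 0.18² + 0.18² + 0.09² + 0.53² = 0.0196 + 0.1444 + 0.1296 + 0.0324 + 0.0324 + 0.0081 + 0.2809 = 0.6474

0.647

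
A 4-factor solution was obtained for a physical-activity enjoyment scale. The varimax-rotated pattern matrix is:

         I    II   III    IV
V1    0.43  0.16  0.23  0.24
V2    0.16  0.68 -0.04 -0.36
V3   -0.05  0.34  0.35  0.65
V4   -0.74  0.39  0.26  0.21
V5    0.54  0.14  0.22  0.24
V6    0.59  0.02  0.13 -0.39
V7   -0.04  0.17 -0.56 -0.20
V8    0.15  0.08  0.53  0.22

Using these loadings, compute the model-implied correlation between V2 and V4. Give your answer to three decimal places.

r̂ = Σ λ_i·λ_j across factors = (0.16)(-0.74) + (0.68)(0.39) + (-0.04)(0.26) + (-0.36)(0.21)
  = -0.1184 +0.2652 -0.0104 -0.0756 = 0.0608

0.061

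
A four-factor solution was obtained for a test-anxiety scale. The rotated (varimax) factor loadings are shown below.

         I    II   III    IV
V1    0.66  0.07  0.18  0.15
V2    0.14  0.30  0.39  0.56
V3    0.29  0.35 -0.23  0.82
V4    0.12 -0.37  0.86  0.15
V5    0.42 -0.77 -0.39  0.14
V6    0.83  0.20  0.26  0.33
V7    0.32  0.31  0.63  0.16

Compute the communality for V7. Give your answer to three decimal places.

h² = 0.32² + 0.31² + 0.63² + 0.16² = 0.1024 + 0.0961 + 0.3969 + 0.0256 = 0.6210

0.621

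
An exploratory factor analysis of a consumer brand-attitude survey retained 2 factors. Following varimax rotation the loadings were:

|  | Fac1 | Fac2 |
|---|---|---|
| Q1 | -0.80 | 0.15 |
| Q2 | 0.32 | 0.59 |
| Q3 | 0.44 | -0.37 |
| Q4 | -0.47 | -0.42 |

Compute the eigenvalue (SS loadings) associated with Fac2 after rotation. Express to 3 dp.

0.684

SS loadings for Fac2 = 0.15² + 0.59² + (-0.37)² + (-0.42)² = 0.0225 + 0.3481 + 0.1369 + 0.1764 = 0.6839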